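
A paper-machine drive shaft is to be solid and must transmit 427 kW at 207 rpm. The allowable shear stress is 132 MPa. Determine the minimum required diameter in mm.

ω = 2π·207/60 = 21.68 rad/s, so T = P/ω = 427×10³ / 21.68 = 19700 N·m.
For a solid shaft τ_max = 16T/(πd³), so d = (16T/(π τ_allow))^(1/3) = (16·19700/(π·1.32×10^8))^(1/3) = 0.09126 m.

91.3 mm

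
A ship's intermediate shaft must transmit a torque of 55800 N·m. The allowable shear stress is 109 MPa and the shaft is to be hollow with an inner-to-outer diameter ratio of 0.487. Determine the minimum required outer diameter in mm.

For a hollow shaft with d_i/d_o = 0.487: τ_max = 16T/(π d_o³ (1−k⁴)), so d_o = [16T/(π τ_allow (1−k⁴))]^(1/3) = [16·55800/(π·1.09×10^8·0.9438)]^(1/3) = 0.1403 m.

140 mm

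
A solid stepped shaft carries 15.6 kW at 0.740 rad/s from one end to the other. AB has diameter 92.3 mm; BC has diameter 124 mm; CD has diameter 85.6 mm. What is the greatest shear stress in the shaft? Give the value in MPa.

ω = 0.740 rad/s, so T = P/ω = 15.6×10³ / 0.7400 = 21080 N·m.
Under the same torque, τ_max = 16T/(πd³) is largest where d is smallest — segment CD (d = 85.6 mm).
τ_max = 16·21080/(π·(0.0856)³) = 1.712×10^8 Pa.

171 MPa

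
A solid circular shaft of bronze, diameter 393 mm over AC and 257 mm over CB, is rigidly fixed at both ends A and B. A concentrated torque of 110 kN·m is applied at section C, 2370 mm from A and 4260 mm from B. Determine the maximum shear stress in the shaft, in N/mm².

Compatibility: T_A·a/J_AC = T_B·b/J_CB with T_A + T_B = T₀.
J_AC = 2.34×10^-3 m⁴, J_CB = 4.28×10^-4 m⁴, so T_A = T₀·(J_AC/a)/((J_AC/a)+(J_CB/b)) = 99840 N·m, T_B = 10160 N·m.
τ in each portion: τ_AC = 8.38×10^6 Pa, τ_CB = 3.05×10^6 Pa; maximum is in AC.
τ_max = T_AC·r/J = 99840·0.197/2.34×10^-3 = 8.377×10^6 Pa.

8.38 N/mm²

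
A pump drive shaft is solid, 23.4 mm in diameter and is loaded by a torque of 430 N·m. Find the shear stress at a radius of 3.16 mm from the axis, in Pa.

J = πd⁴/32 = π(0.0234)⁴/32 = 2.943×10^-8 m⁴.
Shear stress varies linearly with radius: τ = T·r/J = 430.0 × 0.00316 / 2.943×10^-8 = 4.616×10^7 Pa.

4.62e7 Pa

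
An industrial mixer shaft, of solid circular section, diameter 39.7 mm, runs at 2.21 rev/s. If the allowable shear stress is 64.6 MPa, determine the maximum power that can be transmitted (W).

J = πd⁴/32 = π(0.0397)⁴/32 = 2.439×10^-7 m⁴.
T_max = τ_allow·J/r = 6.46×10^7 × 2.439×10^-7 / 0.0199 = 793.7 N·m.
ω = 2π·2.21 = 13.89 rad/s, so P_max = T_max·ω = 1.102×10^4 W.

11000 W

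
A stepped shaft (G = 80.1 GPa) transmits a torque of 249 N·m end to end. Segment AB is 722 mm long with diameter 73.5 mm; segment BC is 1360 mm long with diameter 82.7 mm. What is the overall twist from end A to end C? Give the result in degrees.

0.0976°

J_AB = π(0.0735)⁴/32 = 2.87×10^-6 m⁴; J_BC = π(0.0827)⁴/32 = 4.59×10^-6 m⁴.
θ = (T/G)·Σ L_i/J_i = (249.0/80.1×10⁹)·(0.722/2.87×10^-6 + 1.36/4.59×10^-6) = 1.704×10^-3 rad.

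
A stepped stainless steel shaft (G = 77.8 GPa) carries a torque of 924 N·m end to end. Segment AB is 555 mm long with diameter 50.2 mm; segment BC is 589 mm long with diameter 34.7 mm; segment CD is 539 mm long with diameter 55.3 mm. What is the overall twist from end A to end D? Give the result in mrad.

66.7 mrad

J_AB = π(0.0502)⁴/32 = 6.23×10^-7 m⁴; J_BC = π(0.0347)⁴/32 = 1.42×10^-7 m⁴; J_CD = π(0.0553)⁴/32 = 9.18×10^-7 m⁴.
θ = (T/G)·Σ L_i/J_i = (924.0/77.8×10⁹)·(0.555/6.23×10^-7 + 0.589/1.42×10^-7 + 0.539/9.18×10^-7) = 0.06669 rad.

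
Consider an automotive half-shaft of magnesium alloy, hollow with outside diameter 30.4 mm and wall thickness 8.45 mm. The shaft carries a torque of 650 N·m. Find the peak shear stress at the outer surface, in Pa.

J = π(d_o⁴ − d_i⁴)/32 = π(0.0304⁴ − 0.0135⁴)/32 = 8.059×10^-8 m⁴.
τ_max = T·r/J = 650.0 × 0.0152 / 8.059×10^-8 = 1.226×10^8 Pa.

1.23e8 Pa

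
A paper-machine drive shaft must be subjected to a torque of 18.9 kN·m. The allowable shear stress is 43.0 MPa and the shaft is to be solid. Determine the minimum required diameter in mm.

131 mm

For a solid shaft τ_max = 16T/(πd³), so d = (16T/(π τ_allow))^(1/3) = (16·18900/(π·4.30×10^7))^(1/3) = 0.1308 m.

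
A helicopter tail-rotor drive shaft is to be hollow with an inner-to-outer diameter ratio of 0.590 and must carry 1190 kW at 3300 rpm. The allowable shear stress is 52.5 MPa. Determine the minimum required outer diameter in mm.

ω = 2π·3300/60 = 345.6 rad/s, so T = P/ω = 1190×10³ / 345.6 = 3444 N·m.
For a hollow shaft with d_i/d_o = 0.590: τ_max = 16T/(π d_o³ (1−k⁴)), so d_o = [16T/(π τ_allow (1−k⁴))]^(1/3) = [16·3444/(π·5.25×10^7·0.8788)]^(1/3) = 0.07244 m.

72.4 mm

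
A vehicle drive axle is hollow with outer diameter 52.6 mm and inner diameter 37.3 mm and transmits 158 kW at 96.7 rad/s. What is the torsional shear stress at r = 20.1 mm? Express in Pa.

ω = 96.7 rad/s, so T = P/ω = 158×10³ / 96.70 = 1634 N·m.
J = π(d_o⁴ − d_i⁴)/32 = π(0.0526⁴ − 0.0373⁴)/32 = 5.615×10^-7 m⁴.
Shear stress varies linearly with radius: τ = T·r/J = 1634 × 0.0201 / 5.615×10^-7 = 5.849×10^7 Pa.

5.85e7 Pa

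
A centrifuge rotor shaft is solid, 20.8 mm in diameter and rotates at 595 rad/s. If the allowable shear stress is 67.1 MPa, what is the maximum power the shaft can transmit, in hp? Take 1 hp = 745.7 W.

94.6 hp

J = πd⁴/32 = π(0.0208)⁴/32 = 1.838×10^-8 m⁴.
T_max = τ_allow·J/r = 6.71×10^7 × 1.838×10^-8 / 0.0104 = 118.6 N·m.
ω = 595 rad/s, so P_max = T_max·ω = 7.054×10^4 W.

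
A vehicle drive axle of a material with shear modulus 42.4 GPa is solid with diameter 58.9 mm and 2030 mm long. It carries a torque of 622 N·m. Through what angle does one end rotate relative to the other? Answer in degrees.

J = πd⁴/32 = π(0.0589)⁴/32 = 1.182×10^-6 m⁴.
θ = T·L/(G·J) = 622.0 × 2.03 / (42.4×10⁹ × 1.182×10^-6) = 0.02520 rad.

1.44°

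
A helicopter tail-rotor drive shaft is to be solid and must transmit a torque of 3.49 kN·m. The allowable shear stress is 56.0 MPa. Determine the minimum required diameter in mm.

68.2 mm

For a solid shaft τ_max = 16T/(πd³), so d = (16T/(π τ_allow))^(1/3) = (16·3490/(π·5.60×10^7))^(1/3) = 0.06821 m.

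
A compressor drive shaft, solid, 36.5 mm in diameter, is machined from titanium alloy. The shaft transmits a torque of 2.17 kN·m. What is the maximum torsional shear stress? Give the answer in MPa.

J = πd⁴/32 = π(0.0365)⁴/32 = 1.742×10^-7 m⁴.
τ_max = T·r/J = 2170 × 0.0182 / 1.742×10^-7 = 2.273×10^8 Pa.

227 MPa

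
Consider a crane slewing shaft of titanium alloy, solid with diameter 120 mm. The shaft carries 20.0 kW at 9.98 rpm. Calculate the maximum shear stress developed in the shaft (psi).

8180 psi

ω = 2π·9.98/60 = 1.045 rad/s, so T = P/ω = 20.0×10³ / 1.045 = 19140 N·m.
J = πd⁴/32 = π(0.120)⁴/32 = 2.036×10^-5 m⁴.
τ_max = T·r/J = 19140 × 0.0600 / 2.036×10^-5 = 5.640×10^7 Pa.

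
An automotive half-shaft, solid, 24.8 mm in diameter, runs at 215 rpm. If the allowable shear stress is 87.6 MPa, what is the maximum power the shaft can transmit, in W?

5910 W

J = πd⁴/32 = π(0.0248)⁴/32 = 3.714×10^-8 m⁴.
T_max = τ_allow·J/r = 8.76×10^7 × 3.714×10^-8 / 0.0124 = 262.4 N·m.
ω = 2π·215/60 = 22.51 rad/s, so P_max = T_max·ω = 5907 W.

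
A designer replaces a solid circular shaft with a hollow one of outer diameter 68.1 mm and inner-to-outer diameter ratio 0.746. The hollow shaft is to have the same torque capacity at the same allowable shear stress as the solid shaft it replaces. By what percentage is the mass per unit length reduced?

43.2 %

Equal τ_max and T ⇒ the solid shaft needs d_s³ = d_o³(1−k⁴), so d_s = 68.1·(1−0.746⁴)^(1/3) = 60.19 mm.
Area ratio A_h/A_s = d_o²(1−k²)/d_s² = (1−k²)/(1−k⁴)^(2/3) = 0.5678.
Mass saving = 1 − 0.5678 = 43.2 %.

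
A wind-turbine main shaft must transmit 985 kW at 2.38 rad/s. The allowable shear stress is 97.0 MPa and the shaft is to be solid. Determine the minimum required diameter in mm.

279 mm

ω = 2.38 rad/s, so T = P/ω = 985×10³ / 2.380 = 413900 N·m.
For a solid shaft τ_max = 16T/(πd³), so d = (16T/(π τ_allow))^(1/3) = (16·413900/(π·9.70×10^7))^(1/3) = 0.2791 m.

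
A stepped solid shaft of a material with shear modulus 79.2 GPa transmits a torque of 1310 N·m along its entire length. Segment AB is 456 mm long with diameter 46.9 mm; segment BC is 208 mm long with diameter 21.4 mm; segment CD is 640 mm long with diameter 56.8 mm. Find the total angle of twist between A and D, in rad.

0.193 rad

J_AB = π(0.0469)⁴/32 = 4.75×10^-7 m⁴; J_BC = π(0.0214)⁴/32 = 2.06×10^-8 m⁴; J_CD = π(0.0568)⁴/32 = 1.02×10^-6 m⁴.
θ = (T/G)·Σ L_i/J_i = (1310/79.2×10⁹)·(0.456/4.75×10^-7 + 0.208/2.06×10^-8 + 0.640/1.02×10^-6) = 0.1933 rad.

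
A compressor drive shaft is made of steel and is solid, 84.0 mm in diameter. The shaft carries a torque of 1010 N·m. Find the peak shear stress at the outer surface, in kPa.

J = πd⁴/32 = π(0.0840)⁴/32 = 4.888×10^-6 m⁴.
τ_max = T·r/J = 1010 × 0.0420 / 4.888×10^-6 = 8.679×10^6 Pa.

8680 kPa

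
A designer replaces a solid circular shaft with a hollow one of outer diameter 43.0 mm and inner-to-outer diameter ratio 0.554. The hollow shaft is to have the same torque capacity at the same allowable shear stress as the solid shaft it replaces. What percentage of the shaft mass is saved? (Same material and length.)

26.0 %

Equal τ_max and T ⇒ the solid shaft needs d_s³ = d_o³(1−k⁴), so d_s = 43.0·(1−0.554⁴)^(1/3) = 41.61 mm.
Area ratio A_h/A_s = d_o²(1−k²)/d_s² = (1−k²)/(1−k⁴)^(2/3) = 0.7403.
Mass saving = 1 − 0.7403 = 26.0 %.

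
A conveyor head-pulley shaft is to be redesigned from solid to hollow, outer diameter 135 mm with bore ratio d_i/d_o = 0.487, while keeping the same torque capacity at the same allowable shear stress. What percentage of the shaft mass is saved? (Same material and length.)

20.7 %

Equal τ_max and T ⇒ the solid shaft needs d_s³ = d_o³(1−k⁴), so d_s = 135·(1−0.487⁴)^(1/3) = 132.4 mm.
Area ratio A_h/A_s = d_o²(1−k²)/d_s² = (1−k²)/(1−k⁴)^(2/3) = 0.7928.
Mass saving = 1 − 0.7928 = 20.7 %.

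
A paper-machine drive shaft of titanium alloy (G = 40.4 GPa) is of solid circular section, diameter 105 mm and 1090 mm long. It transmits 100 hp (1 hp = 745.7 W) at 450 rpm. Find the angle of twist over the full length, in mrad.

3.58 mrad

ω = 2π·450/60 = 47.12 rad/s, so T = P/ω = 100×745.7 / 47.12 = 1582 N·m.
J = πd⁴/32 = π(0.105)⁴/32 = 1.193×10^-5 m⁴.
θ = T·L/(G·J) = 1582 × 1.09 / (40.4×10⁹ × 1.193×10^-5) = 3.578×10^-3 rad.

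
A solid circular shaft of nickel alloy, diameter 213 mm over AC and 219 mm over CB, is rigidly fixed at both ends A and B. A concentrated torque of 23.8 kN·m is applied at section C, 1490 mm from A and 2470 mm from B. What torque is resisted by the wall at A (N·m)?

Compatibility: T_A·a/J_AC = T_B·b/J_CB with T_A + T_B = T₀.
J_AC = 2.02×10^-4 m⁴, J_CB = 2.26×10^-4 m⁴, so T_A = T₀·(J_AC/a)/((J_AC/a)+(J_CB/b)) = 14220 N·m, T_B = 9584 N·m.

14200 N·m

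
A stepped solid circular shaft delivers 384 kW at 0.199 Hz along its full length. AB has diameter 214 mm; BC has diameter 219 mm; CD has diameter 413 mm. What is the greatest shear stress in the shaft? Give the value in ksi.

23.1 ksi

ω = 2π·0.199 = 1.250 rad/s, so T = P/ω = 384×10³ / 1.250 = 307100 N·m.
Under the same torque, τ_max = 16T/(πd³) is largest where d is smallest — segment AB (d = 214 mm).
τ_max = 16·307100/(π·(0.214)³) = 1.596×10^8 Pa.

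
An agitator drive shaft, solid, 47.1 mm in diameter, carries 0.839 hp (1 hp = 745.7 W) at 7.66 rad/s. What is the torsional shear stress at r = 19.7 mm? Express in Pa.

3.33e6 Pa

ω = 7.66 rad/s, so T = P/ω = 0.839×745.7 / 7.660 = 81.68 N·m.
J = πd⁴/32 = π(0.0471)⁴/32 = 4.832×10^-7 m⁴.
Shear stress varies linearly with radius: τ = T·r/J = 81.68 × 0.0197 / 4.832×10^-7 = 3.330×10^6 Pa.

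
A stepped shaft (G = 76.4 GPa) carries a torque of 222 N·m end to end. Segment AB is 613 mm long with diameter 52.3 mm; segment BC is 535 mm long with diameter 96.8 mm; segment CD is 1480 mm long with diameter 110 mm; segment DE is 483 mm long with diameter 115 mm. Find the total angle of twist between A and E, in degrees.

J_AB = π(0.0523)⁴/32 = 7.35×10^-7 m⁴; J_BC = π(0.0968)⁴/32 = 8.62×10^-6 m⁴; J_CD = π(0.110)⁴/32 = 1.44×10^-5 m⁴; J_DE = π(0.115)⁴/32 = 1.72×10^-5 m⁴.
θ = (T/G)·Σ L_i/J_i = (222.0/76.4×10⁹)·(0.613/7.35×10^-7 + 0.535/8.62×10^-6 + 1.48/1.44×10^-5 + 0.483/1.72×10^-5) = 2.986×10^-3 rad.

0.171°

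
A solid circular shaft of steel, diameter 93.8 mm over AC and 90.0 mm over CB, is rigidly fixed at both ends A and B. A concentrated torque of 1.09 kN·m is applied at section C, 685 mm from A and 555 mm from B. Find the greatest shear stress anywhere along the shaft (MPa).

3.89 MPa

Compatibility: T_A·a/J_AC = T_B·b/J_CB with T_A + T_B = T₀.
J_AC = 7.60×10^-6 m⁴, J_CB = 6.44×10^-6 m⁴, so T_A = T₀·(J_AC/a)/((J_AC/a)+(J_CB/b)) = 532.7 N·m, T_B = 557.3 N·m.
τ in each portion: τ_AC = 3.29×10^6 Pa, τ_CB = 3.89×10^6 Pa; maximum is in CB.
τ_max = T_CB·r/J = 557.3·0.0450/6.44×10^-6 = 3.893×10^6 Pa.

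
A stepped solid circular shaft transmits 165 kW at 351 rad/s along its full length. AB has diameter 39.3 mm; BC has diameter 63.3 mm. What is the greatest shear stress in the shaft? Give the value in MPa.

ω = 351 rad/s, so T = P/ω = 165×10³ / 351.0 = 470.1 N·m.
Under the same torque, τ_max = 16T/(πd³) is largest where d is smallest — segment AB (d = 39.3 mm).
τ_max = 16·470.1/(π·(0.0393)³) = 3.944×10^7 Pa.

39.4 MPa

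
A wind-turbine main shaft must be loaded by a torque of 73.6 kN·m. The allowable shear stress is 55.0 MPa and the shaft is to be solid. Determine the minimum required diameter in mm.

For a solid shaft τ_max = 16T/(πd³), so d = (16T/(π τ_allow))^(1/3) = (16·73600/(π·5.50×10^7))^(1/3) = 0.1896 m.

190 mm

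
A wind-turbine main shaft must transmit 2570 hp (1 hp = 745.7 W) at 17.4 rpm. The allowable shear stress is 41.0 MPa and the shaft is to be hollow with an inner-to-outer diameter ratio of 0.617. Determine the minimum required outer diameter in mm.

535 mm

ω = 2π·17.4/60 = 1.822 rad/s, so T = P/ω = 2570×745.7 / 1.822 = 1.052e6 N·m.
For a hollow shaft with d_i/d_o = 0.617: τ_max = 16T/(π d_o³ (1−k⁴)), so d_o = [16T/(π τ_allow (1−k⁴))]^(1/3) = [16·1.052e6/(π·4.10×10^7·0.8551)]^(1/3) = 0.5346 m.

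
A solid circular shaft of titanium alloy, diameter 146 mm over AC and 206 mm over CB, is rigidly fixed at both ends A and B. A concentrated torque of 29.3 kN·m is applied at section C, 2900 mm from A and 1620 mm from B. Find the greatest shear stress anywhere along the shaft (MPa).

Compatibility: T_A·a/J_AC = T_B·b/J_CB with T_A + T_B = T₀.
J_AC = 4.46×10^-5 m⁴, J_CB = 1.77×10^-4 m⁴, so T_A = T₀·(J_AC/a)/((J_AC/a)+(J_CB/b)) = 3620 N·m, T_B = 25680 N·m.
τ in each portion: τ_AC = 5.92×10^6 Pa, τ_CB = 1.50×10^7 Pa; maximum is in CB.
τ_max = T_CB·r/J = 25680·0.103/1.77×10^-4 = 1.496×10^7 Pa.

15.0 MPa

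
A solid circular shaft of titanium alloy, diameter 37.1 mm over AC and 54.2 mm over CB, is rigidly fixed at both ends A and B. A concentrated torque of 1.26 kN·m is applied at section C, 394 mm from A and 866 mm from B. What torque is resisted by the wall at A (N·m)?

Compatibility: T_A·a/J_AC = T_B·b/J_CB with T_A + T_B = T₀.
J_AC = 1.86×10^-7 m⁴, J_CB = 8.47×10^-7 m⁴, so T_A = T₀·(J_AC/a)/((J_AC/a)+(J_CB/b)) = 410.1 N·m, T_B = 849.9 N·m.

410 N·m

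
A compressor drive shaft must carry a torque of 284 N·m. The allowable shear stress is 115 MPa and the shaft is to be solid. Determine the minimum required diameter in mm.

23.3 mm

For a solid shaft τ_max = 16T/(πd³), so d = (16T/(π τ_allow))^(1/3) = (16·284.0/(π·1.15×10^8))^(1/3) = 0.02326 m.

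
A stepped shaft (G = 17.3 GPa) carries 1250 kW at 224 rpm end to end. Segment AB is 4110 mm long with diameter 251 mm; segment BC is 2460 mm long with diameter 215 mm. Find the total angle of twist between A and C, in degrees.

ω = 2π·224/60 = 23.46 rad/s, so T = P/ω = 1250×10³ / 23.46 = 53290 N·m.
J_AB = π(0.251)⁴/32 = 3.90×10^-4 m⁴; J_BC = π(0.215)⁴/32 = 2.10×10^-4 m⁴.
θ = (T/G)·Σ L_i/J_i = (53290/17.3×10⁹)·(4.11/3.90×10^-4 + 2.46/2.10×10^-4) = 0.06861 rad.

3.93°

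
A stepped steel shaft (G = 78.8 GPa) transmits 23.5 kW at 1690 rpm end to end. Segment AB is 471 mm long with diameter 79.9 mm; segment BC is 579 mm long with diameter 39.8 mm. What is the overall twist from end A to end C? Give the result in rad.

0.00416 rad

ω = 2π·1690/60 = 177.0 rad/s, so T = P/ω = 23.5×10³ / 177.0 = 132.8 N·m.
J_AB = π(0.0799)⁴/32 = 4.00×10^-6 m⁴; J_BC = π(0.0398)⁴/32 = 2.46×10^-7 m⁴.
θ = (T/G)·Σ L_i/J_i = (132.8/78.8×10⁹)·(0.471/4.00×10^-6 + 0.579/2.46×10^-7) = 4.159×10^-3 rad.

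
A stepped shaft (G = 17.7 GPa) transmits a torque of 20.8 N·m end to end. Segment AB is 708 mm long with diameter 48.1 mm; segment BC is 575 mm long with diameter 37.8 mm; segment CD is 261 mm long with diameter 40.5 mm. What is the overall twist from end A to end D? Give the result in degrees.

J_AB = π(0.0481)⁴/32 = 5.26×10^-7 m⁴; J_BC = π(0.0378)⁴/32 = 2.00×10^-7 m⁴; J_CD = π(0.0405)⁴/32 = 2.64×10^-7 m⁴.
θ = (T/G)·Σ L_i/J_i = (20.80/17.7×10⁹)·(0.708/5.26×10^-7 + 0.575/2.00×10^-7 + 0.261/2.64×10^-7) = 6.116×10^-3 rad.

0.350°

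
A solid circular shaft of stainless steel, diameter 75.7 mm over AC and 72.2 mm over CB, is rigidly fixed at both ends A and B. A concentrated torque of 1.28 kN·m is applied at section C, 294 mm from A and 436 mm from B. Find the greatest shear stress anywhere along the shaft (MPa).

Compatibility: T_A·a/J_AC = T_B·b/J_CB with T_A + T_B = T₀.
J_AC = 3.22×10^-6 m⁴, J_CB = 2.67×10^-6 m⁴, so T_A = T₀·(J_AC/a)/((J_AC/a)+(J_CB/b)) = 821.6 N·m, T_B = 458.4 N·m.
τ in each portion: τ_AC = 9.65×10^6 Pa, τ_CB = 6.20×10^6 Pa; maximum is in AC.
τ_max = T_AC·r/J = 821.6·0.0379/3.22×10^-6 = 9.646×10^6 Pa.

9.65 MPa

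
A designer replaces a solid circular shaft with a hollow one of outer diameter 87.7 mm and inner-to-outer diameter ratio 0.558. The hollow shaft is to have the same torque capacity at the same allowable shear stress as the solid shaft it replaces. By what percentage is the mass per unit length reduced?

26.3 %

Equal τ_max and T ⇒ the solid shaft needs d_s³ = d_o³(1−k⁴), so d_s = 87.7·(1−0.558⁴)^(1/3) = 84.77 mm.
Area ratio A_h/A_s = d_o²(1−k²)/d_s² = (1−k²)/(1−k⁴)^(2/3) = 0.7371.
Mass saving = 1 − 0.7371 = 26.3 %.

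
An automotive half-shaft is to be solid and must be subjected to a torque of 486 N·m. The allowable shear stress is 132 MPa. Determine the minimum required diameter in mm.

For a solid shaft τ_max = 16T/(πd³), so d = (16T/(π τ_allow))^(1/3) = (16·486.0/(π·1.32×10^8))^(1/3) = 0.02657 m.

26.6 mm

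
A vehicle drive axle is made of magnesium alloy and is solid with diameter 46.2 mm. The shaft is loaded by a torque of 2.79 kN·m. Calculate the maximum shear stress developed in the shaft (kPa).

J = πd⁴/32 = π(0.0462)⁴/32 = 4.473×10^-7 m⁴.
τ_max = T·r/J = 2790 × 0.0231 / 4.473×10^-7 = 1.441×10^8 Pa.

144000 kPa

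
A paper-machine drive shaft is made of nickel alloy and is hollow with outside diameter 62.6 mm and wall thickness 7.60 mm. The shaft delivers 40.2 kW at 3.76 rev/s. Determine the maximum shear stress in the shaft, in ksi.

7.63 ksi

ω = 2π·3.76 = 23.62 rad/s, so T = P/ω = 40.2×10³ / 23.62 = 1702 N·m.
J = π(d_o⁴ − d_i⁴)/32 = π(0.0626⁴ − 0.0474⁴)/32 = 1.012×10^-6 m⁴.
τ_max = T·r/J = 1702 × 0.0313 / 1.012×10^-6 = 5.263×10^7 Pa.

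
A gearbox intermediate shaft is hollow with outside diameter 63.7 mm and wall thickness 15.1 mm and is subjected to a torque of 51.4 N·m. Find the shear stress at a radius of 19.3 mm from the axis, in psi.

J = π(d_o⁴ − d_i⁴)/32 = π(0.0637⁴ − 0.0335⁴)/32 = 1.493×10^-6 m⁴.
Shear stress varies linearly with radius: τ = T·r/J = 51.40 × 0.0193 / 1.493×10^-6 = 6.645×10^5 Pa.

96.4 psi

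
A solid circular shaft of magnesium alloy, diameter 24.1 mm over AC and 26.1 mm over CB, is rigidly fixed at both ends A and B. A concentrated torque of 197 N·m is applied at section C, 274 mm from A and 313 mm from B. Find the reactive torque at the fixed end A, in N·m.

89.4 N·m

Compatibility: T_A·a/J_AC = T_B·b/J_CB with T_A + T_B = T₀.
J_AC = 3.31×10^-8 m⁴, J_CB = 4.56×10^-8 m⁴, so T_A = T₀·(J_AC/a)/((J_AC/a)+(J_CB/b)) = 89.37 N·m, T_B = 107.6 N·m.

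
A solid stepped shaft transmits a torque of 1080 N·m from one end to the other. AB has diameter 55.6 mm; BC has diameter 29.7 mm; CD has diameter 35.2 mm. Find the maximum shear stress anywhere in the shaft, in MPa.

210 MPa

Under the same torque, τ_max = 16T/(πd³) is largest where d is smallest — segment BC (d = 29.7 mm).
τ_max = 16·1080/(π·(0.0297)³) = 2.100×10^8 Pa.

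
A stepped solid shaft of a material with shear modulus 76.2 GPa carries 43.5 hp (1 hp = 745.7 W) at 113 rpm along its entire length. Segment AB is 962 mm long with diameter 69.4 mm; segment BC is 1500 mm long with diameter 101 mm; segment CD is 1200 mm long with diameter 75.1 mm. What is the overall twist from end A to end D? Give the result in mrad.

ω = 2π·113/60 = 11.83 rad/s, so T = P/ω = 43.5×745.7 / 11.83 = 2741 N·m.
J_AB = π(0.0694)⁴/32 = 2.28×10^-6 m⁴; J_BC = π(0.101)⁴/32 = 1.02×10^-5 m⁴; J_CD = π(0.0751)⁴/32 = 3.12×10^-6 m⁴.
θ = (T/G)·Σ L_i/J_i = (2741/76.2×10⁹)·(0.962/2.28×10^-6 + 1.50/1.02×10^-5 + 1.20/3.12×10^-6) = 0.03430 rad.

34.3 mrad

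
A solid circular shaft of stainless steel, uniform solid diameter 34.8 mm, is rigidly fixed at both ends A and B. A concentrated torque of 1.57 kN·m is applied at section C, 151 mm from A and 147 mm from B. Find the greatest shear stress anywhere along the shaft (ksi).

13.9 ksi

With uniform GJ and both ends fixed, compatibility θ_AC = θ_CB gives T_A·a = T_B·b, together with T_A + T_B = T₀.
T_A = T₀·b/(a+b) = 1570·147/298.0 = 774.5 N·m; T_B = 795.5 N·m.
τ in each portion: τ_AC = 9.36×10^7 Pa, τ_CB = 9.61×10^7 Pa; maximum is in CB.
τ_max = T_CB·r/J = 795.5·0.0174/1.44×10^-7 = 9.614×10^7 Pa.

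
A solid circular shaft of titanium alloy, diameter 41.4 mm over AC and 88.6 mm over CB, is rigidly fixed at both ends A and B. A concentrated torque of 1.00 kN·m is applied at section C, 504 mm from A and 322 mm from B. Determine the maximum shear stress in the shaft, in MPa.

7.11 MPa

Compatibility: T_A·a/J_AC = T_B·b/J_CB with T_A + T_B = T₀.
J_AC = 2.88×10^-7 m⁴, J_CB = 6.05×10^-6 m⁴, so T_A = T₀·(J_AC/a)/((J_AC/a)+(J_CB/b)) = 29.56 N·m, T_B = 970.4 N·m.
τ in each portion: τ_AC = 2.12×10^6 Pa, τ_CB = 7.11×10^6 Pa; maximum is in CB.
τ_max = T_CB·r/J = 970.4·0.0443/6.05×10^-6 = 7.106×10^6 Pa.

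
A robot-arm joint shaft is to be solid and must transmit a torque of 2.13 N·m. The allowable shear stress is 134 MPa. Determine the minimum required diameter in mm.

For a solid shaft τ_max = 16T/(πd³), so d = (16T/(π τ_allow))^(1/3) = (16·2.130/(π·1.34×10^8))^(1/3) = 0.004326 m.

4.33 mm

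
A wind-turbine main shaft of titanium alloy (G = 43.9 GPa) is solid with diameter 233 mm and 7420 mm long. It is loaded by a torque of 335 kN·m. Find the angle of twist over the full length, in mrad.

J = πd⁴/32 = π(0.233)⁴/32 = 2.894×10^-4 m⁴.
θ = T·L/(G·J) = 335000 × 7.42 / (43.9×10⁹ × 2.894×10^-4) = 0.1957 rad.

196 mrad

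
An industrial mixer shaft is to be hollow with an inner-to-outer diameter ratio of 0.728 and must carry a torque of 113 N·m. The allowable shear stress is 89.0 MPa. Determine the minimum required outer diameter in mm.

20.8 mm

For a hollow shaft with d_i/d_o = 0.728: τ_max = 16T/(π d_o³ (1−k⁴)), so d_o = [16T/(π τ_allow (1−k⁴))]^(1/3) = [16·113.0/(π·8.90×10^7·0.7191)]^(1/3) = 0.02079 m.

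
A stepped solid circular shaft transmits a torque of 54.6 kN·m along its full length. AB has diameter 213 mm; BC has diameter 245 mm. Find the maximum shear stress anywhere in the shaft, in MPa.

Under the same torque, τ_max = 16T/(πd³) is largest where d is smallest — segment AB (d = 213 mm).
τ_max = 16·54600/(π·(0.213)³) = 2.878×10^7 Pa.

28.8 MPa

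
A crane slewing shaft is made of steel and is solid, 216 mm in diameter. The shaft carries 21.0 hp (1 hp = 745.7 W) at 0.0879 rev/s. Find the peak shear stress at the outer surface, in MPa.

14.3 MPa

ω = 2π·0.0879 = 0.5523 rad/s, so T = P/ω = 21.0×745.7 / 0.5523 = 28350 N·m.
J = πd⁴/32 = π(0.216)⁴/32 = 2.137×10^-4 m⁴.
τ_max = T·r/J = 28350 × 0.108 / 2.137×10^-4 = 1.433×10^7 Pa.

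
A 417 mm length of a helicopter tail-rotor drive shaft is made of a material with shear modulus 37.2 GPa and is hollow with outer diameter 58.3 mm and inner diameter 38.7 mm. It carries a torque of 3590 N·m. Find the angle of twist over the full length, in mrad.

44.0 mrad

J = π(d_o⁴ − d_i⁴)/32 = π(0.0583⁴ − 0.0387⁴)/32 = 9.139×10^-7 m⁴.
θ = T·L/(G·J) = 3590 × 0.417 / (37.2×10⁹ × 9.139×10^-7) = 0.04403 rad.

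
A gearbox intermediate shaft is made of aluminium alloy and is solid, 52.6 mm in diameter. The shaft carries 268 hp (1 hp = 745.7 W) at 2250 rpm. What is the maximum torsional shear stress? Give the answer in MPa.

ω = 2π·2250/60 = 235.6 rad/s, so T = P/ω = 268×745.7 / 235.6 = 848.2 N·m.
J = πd⁴/32 = π(0.0526)⁴/32 = 7.515×10^-7 m⁴.
τ_max = T·r/J = 848.2 × 0.0263 / 7.515×10^-7 = 2.968×10^7 Pa.

29.7 MPa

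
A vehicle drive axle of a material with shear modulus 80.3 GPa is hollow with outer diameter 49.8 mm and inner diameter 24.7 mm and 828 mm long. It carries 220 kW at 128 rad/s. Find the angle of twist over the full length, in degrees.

1.79°

ω = 128 rad/s, so T = P/ω = 220×10³ / 128.0 = 1719 N·m.
J = π(d_o⁴ − d_i⁴)/32 = π(0.0498⁴ − 0.0247⁴)/32 = 5.673×10^-7 m⁴.
θ = T·L/(G·J) = 1719 × 0.828 / (80.3×10⁹ × 5.673×10^-7) = 0.03124 rad.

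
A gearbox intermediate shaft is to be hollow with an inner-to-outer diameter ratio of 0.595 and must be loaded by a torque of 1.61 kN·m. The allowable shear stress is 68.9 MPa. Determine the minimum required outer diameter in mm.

51.4 mm

For a hollow shaft with d_i/d_o = 0.595: τ_max = 16T/(π d_o³ (1−k⁴)), so d_o = [16T/(π τ_allow (1−k⁴))]^(1/3) = [16·1610/(π·6.89×10^7·0.8747)]^(1/3) = 0.05143 m.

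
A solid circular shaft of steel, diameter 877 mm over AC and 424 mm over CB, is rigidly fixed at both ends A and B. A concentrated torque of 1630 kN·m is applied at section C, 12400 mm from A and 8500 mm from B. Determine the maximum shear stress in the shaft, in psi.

1650 psi

Compatibility: T_A·a/J_AC = T_B·b/J_CB with T_A + T_B = T₀.
J_AC = 0.0581 m⁴, J_CB = 3.17×10^-3 m⁴, so T_A = T₀·(J_AC/a)/((J_AC/a)+(J_CB/b)) = 1.510e6 N·m, T_B = 120300 N·m.
τ in each portion: τ_AC = 1.14×10^7 Pa, τ_CB = 8.04×10^6 Pa; maximum is in AC.
τ_max = T_AC·r/J = 1.510e6·0.439/0.0581 = 1.140×10^7 Pa.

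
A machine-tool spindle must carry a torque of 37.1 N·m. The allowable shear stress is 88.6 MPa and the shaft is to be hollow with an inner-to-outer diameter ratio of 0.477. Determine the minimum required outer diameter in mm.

For a hollow shaft with d_i/d_o = 0.477: τ_max = 16T/(π d_o³ (1−k⁴)), so d_o = [16T/(π τ_allow (1−k⁴))]^(1/3) = [16·37.10/(π·8.86×10^7·0.9482)]^(1/3) = 0.01310 m.

13.1 mm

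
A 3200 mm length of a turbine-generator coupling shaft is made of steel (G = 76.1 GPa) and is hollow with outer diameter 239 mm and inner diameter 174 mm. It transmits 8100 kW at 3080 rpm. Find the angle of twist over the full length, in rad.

ω = 2π·3080/60 = 322.5 rad/s, so T = P/ω = 8100×10³ / 322.5 = 25110 N·m.
J = π(d_o⁴ − d_i⁴)/32 = π(0.239⁴ − 0.174⁴)/32 = 2.303×10^-4 m⁴.
θ = T·L/(G·J) = 25110 × 3.20 / (76.1×10⁹ × 2.303×10^-4) = 4.585×10^-3 rad.

0.00458 rad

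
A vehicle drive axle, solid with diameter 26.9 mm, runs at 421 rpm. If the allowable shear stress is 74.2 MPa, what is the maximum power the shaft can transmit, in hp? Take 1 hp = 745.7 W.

J = πd⁴/32 = π(0.0269)⁴/32 = 5.141×10^-8 m⁴.
T_max = τ_allow·J/r = 7.42×10^7 × 5.141×10^-8 / 0.0135 = 283.6 N·m.
ω = 2π·421/60 = 44.09 rad/s, so P_max = T_max·ω = 1.250×10^4 W.

16.8 hp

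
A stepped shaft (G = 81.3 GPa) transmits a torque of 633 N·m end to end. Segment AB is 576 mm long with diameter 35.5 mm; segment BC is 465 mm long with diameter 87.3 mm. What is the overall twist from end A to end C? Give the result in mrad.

J_AB = π(0.0355)⁴/32 = 1.56×10^-7 m⁴; J_BC = π(0.0873)⁴/32 = 5.70×10^-6 m⁴.
θ = (T/G)·Σ L_i/J_i = (633.0/81.3×10⁹)·(0.576/1.56×10^-7 + 0.465/5.70×10^-6) = 0.02940 rad.

29.4 mrad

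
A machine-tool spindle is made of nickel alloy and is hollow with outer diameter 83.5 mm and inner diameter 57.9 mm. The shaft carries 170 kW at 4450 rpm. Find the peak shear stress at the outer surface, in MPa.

4.15 MPa

ω = 2π·4450/60 = 466.0 rad/s, so T = P/ω = 170×10³ / 466.0 = 364.8 N·m.
J = π(d_o⁴ − d_i⁴)/32 = π(0.0835⁴ − 0.0579⁴)/32 = 3.669×10^-6 m⁴.
τ_max = T·r/J = 364.8 × 0.0418 / 3.669×10^-6 = 4.151×10^6 Pa.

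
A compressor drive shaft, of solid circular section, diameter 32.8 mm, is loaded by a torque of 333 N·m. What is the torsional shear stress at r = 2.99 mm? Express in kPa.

8760 kPa

J = πd⁴/32 = π(0.0328)⁴/32 = 1.136×10^-7 m⁴.
Shear stress varies linearly with radius: τ = T·r/J = 333.0 × 0.00299 / 1.136×10^-7 = 8.762×10^6 Pa.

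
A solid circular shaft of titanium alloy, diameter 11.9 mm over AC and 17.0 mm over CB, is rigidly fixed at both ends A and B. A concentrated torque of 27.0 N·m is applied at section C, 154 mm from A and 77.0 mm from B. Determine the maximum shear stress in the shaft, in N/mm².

25.0 N/mm²

Compatibility: T_A·a/J_AC = T_B·b/J_CB with T_A + T_B = T₀.
J_AC = 1.97×10^-9 m⁴, J_CB = 8.20×10^-9 m⁴, so T_A = T₀·(J_AC/a)/((J_AC/a)+(J_CB/b)) = 2.894 N·m, T_B = 24.11 N·m.
τ in each portion: τ_AC = 8.75×10^6 Pa, τ_CB = 2.50×10^7 Pa; maximum is in CB.
τ_max = T_CB·r/J = 24.11·0.00850/8.20×10^-9 = 2.499×10^7 Pa.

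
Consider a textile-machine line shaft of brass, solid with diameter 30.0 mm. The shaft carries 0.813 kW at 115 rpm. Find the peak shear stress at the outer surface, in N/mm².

12.7 N/mm²

ω = 2π·115/60 = 12.04 rad/s, so T = P/ω = 0.813×10³ / 12.04 = 67.51 N·m.
J = πd⁴/32 = π(0.0300)⁴/32 = 7.952×10^-8 m⁴.
τ_max = T·r/J = 67.51 × 0.0150 / 7.952×10^-8 = 1.273×10^7 Pa.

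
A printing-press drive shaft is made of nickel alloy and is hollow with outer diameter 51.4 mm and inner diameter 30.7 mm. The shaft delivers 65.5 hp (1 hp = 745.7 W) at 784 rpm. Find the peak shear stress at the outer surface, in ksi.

3.71 ksi

ω = 2π·784/60 = 82.10 rad/s, so T = P/ω = 65.5×745.7 / 82.10 = 594.9 N·m.
J = π(d_o⁴ − d_i⁴)/32 = π(0.0514⁴ − 0.0307⁴)/32 = 5.980×10^-7 m⁴.
τ_max = T·r/J = 594.9 × 0.0257 / 5.980×10^-7 = 2.557×10^7 Pa.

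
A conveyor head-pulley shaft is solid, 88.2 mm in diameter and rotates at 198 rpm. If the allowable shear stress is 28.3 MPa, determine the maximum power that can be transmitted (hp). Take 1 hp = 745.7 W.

J = πd⁴/32 = π(0.0882)⁴/32 = 5.941×10^-6 m⁴.
T_max = τ_allow·J/r = 2.83×10^7 × 5.941×10^-6 / 0.0441 = 3813 N·m.
ω = 2π·198/60 = 20.73 rad/s, so P_max = T_max·ω = 7.905×10^4 W.

106 hp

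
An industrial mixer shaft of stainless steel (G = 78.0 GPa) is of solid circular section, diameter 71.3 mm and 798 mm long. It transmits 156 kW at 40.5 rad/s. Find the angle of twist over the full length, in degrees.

ω = 40.5 rad/s, so T = P/ω = 156×10³ / 40.50 = 3852 N·m.
J = πd⁴/32 = π(0.0713)⁴/32 = 2.537×10^-6 m⁴.
θ = T·L/(G·J) = 3852 × 0.798 / (78.0×10⁹ × 2.537×10^-6) = 0.01553 rad.

0.890°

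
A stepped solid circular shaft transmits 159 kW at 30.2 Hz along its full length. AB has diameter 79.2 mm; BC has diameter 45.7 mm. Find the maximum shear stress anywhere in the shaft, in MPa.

44.7 MPa

ω = 2π·30.2 = 189.8 rad/s, so T = P/ω = 159×10³ / 189.8 = 837.9 N·m.
Under the same torque, τ_max = 16T/(πd³) is largest where d is smallest — segment BC (d = 45.7 mm).
τ_max = 16·837.9/(π·(0.0457)³) = 4.471×10^7 Pa.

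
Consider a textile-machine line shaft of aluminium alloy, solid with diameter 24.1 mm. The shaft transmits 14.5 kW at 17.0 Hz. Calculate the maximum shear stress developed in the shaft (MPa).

ω = 2π·17.0 = 106.8 rad/s, so T = P/ω = 14.5×10³ / 106.8 = 135.7 N·m.
J = πd⁴/32 = π(0.0241)⁴/32 = 3.312×10^-8 m⁴.
τ_max = T·r/J = 135.7 × 0.0120 / 3.312×10^-8 = 4.939×10^7 Pa.

49.4 MPa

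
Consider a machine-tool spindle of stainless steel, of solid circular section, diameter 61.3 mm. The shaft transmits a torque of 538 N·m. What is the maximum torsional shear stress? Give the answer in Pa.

J = πd⁴/32 = π(0.0613)⁴/32 = 1.386×10^-6 m⁴.
τ_max = T·r/J = 538.0 × 0.0307 / 1.386×10^-6 = 1.190×10^7 Pa.

1.19e7 Pa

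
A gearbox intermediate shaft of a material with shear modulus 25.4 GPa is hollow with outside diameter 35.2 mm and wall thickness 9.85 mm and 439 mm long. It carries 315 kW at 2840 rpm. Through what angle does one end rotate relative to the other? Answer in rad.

0.126 rad

ω = 2π·2840/60 = 297.4 rad/s, so T = P/ω = 315×10³ / 297.4 = 1059 N·m.
J = π(d_o⁴ − d_i⁴)/32 = π(0.0352⁴ − 0.0155⁴)/32 = 1.451×10^-7 m⁴.
θ = T·L/(G·J) = 1059 × 0.439 / (25.4×10⁹ × 1.451×10^-7) = 0.1262 rad.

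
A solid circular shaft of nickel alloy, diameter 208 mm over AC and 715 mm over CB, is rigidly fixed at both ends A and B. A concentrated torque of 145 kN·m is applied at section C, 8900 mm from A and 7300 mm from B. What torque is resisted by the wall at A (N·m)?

847 N·m

Compatibility: T_A·a/J_AC = T_B·b/J_CB with T_A + T_B = T₀.
J_AC = 1.84×10^-4 m⁴, J_CB = 0.0257 m⁴, so T_A = T₀·(J_AC/a)/((J_AC/a)+(J_CB/b)) = 846.8 N·m, T_B = 144200 N·m.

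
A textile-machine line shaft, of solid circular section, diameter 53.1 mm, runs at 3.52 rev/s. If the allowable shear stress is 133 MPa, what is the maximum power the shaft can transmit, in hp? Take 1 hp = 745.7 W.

J = πd⁴/32 = π(0.0531)⁴/32 = 7.805×10^-7 m⁴.
T_max = τ_allow·J/r = 1.33×10^8 × 7.805×10^-7 / 0.0266 = 3910 N·m.
ω = 2π·3.52 = 22.12 rad/s, so P_max = T_max·ω = 8.647×10^4 W.

116 hp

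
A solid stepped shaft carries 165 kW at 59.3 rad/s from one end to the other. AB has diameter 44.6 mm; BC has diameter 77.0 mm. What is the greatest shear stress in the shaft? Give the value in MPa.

160 MPa

ω = 59.3 rad/s, so T = P/ω = 165×10³ / 59.30 = 2782 N·m.
Under the same torque, τ_max = 16T/(πd³) is largest where d is smallest — segment AB (d = 44.6 mm).
τ_max = 16·2782/(π·(0.0446)³) = 1.597×10^8 Pa.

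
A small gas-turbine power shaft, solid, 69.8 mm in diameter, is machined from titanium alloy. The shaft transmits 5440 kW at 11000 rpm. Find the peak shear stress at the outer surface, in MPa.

70.7 MPa

ω = 2π·11000/60 = 1152 rad/s, so T = P/ω = 5440×10³ / 1152 = 4723 N·m.
J = πd⁴/32 = π(0.0698)⁴/32 = 2.330×10^-6 m⁴.
τ_max = T·r/J = 4723 × 0.0349 / 2.330×10^-6 = 7.073×10^7 Pa.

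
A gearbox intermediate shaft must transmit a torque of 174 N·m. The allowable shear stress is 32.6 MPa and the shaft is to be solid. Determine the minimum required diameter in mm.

30.1 mm

For a solid shaft τ_max = 16T/(πd³), so d = (16T/(π τ_allow))^(1/3) = (16·174.0/(π·3.26×10^7))^(1/3) = 0.03007 m.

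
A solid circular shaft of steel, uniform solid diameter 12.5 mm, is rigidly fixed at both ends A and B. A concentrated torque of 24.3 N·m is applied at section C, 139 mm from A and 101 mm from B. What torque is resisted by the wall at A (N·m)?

10.2 N·m

With uniform GJ and both ends fixed, compatibility θ_AC = θ_CB gives T_A·a = T_B·b, together with T_A + T_B = T₀.
T_A = T₀·b/(a+b) = 24.30·101/240.0 = 10.23 N·m; T_B = 14.07 N·m.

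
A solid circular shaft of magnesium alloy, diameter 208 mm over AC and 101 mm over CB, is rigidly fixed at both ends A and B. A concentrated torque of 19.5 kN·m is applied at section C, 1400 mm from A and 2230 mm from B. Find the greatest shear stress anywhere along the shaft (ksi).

1.55 ksi

Compatibility: T_A·a/J_AC = T_B·b/J_CB with T_A + T_B = T₀.
J_AC = 1.84×10^-4 m⁴, J_CB = 1.02×10^-5 m⁴, so T_A = T₀·(J_AC/a)/((J_AC/a)+(J_CB/b)) = 18840 N·m, T_B = 657.6 N·m.
τ in each portion: τ_AC = 1.07×10^7 Pa, τ_CB = 3.25×10^6 Pa; maximum is in AC.
τ_max = T_AC·r/J = 18840·0.104/1.84×10^-4 = 1.066×10^7 Pa.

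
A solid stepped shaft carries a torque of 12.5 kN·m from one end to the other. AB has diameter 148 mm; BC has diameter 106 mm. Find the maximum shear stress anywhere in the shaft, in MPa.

Under the same torque, τ_max = 16T/(πd³) is largest where d is smallest — segment BC (d = 106 mm).
τ_max = 16·12500/(π·(0.106)³) = 5.345×10^7 Pa.

53.5 MPa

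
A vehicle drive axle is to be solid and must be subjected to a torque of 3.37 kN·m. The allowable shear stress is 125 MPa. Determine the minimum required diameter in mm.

For a solid shaft τ_max = 16T/(πd³), so d = (16T/(π τ_allow))^(1/3) = (16·3370/(π·1.25×10^8))^(1/3) = 0.05159 m.

51.6 mm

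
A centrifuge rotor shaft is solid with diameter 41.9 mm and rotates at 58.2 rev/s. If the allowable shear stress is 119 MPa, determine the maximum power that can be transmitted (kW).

J = πd⁴/32 = π(0.0419)⁴/32 = 3.026×10^-7 m⁴.
T_max = τ_allow·J/r = 1.19×10^8 × 3.026×10^-7 / 0.0209 = 1719 N·m.
ω = 2π·58.2 = 365.7 rad/s, so P_max = T_max·ω = 6.285×10^5 W.

629 kW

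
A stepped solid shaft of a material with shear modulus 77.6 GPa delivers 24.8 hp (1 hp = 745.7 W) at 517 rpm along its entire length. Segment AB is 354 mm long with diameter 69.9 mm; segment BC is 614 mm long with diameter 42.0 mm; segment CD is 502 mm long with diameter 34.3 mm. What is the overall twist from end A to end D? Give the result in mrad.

ω = 2π·517/60 = 54.14 rad/s, so T = P/ω = 24.8×745.7 / 54.14 = 341.6 N·m.
J_AB = π(0.0699)⁴/32 = 2.34×10^-6 m⁴; J_BC = π(0.0420)⁴/32 = 3.05×10^-7 m⁴; J_CD = π(0.0343)⁴/32 = 1.36×10^-7 m⁴.
θ = (T/G)·Σ L_i/J_i = (341.6/77.6×10⁹)·(0.354/2.34×10^-6 + 0.614/3.05×10^-7 + 0.502/1.36×10^-7) = 0.02577 rad.

25.8 mrad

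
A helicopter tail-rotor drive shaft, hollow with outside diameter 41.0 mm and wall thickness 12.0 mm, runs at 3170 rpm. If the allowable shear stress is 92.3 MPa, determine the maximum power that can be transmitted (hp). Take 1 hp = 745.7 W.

J = π(d_o⁴ − d_i⁴)/32 = π(0.0410⁴ − 0.0170⁴)/32 = 2.692×10^-7 m⁴.
T_max = τ_allow·J/r = 9.23×10^7 × 2.692×10^-7 / 0.0205 = 1212 N·m.
ω = 2π·3170/60 = 332.0 rad/s, so P_max = T_max·ω = 4.024×10^5 W.

540 hp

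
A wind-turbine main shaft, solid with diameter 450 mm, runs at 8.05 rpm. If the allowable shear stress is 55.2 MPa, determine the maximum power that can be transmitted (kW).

833 kW

J = πd⁴/32 = π(0.450)⁴/32 = 4.026×10^-3 m⁴.
T_max = τ_allow·J/r = 5.52×10^7 × 4.026×10^-3 / 0.225 = 987700 N·m.
ω = 2π·8.05/60 = 0.8430 rad/s, so P_max = T_max·ω = 8.326×10^5 W.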